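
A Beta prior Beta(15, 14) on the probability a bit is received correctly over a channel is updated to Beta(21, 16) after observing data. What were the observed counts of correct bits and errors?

A Beta(α, β) prior with s successes and f failures in binomial data gives a Beta(α+s, β+f) posterior.
So s = 21 − 15 = 6 and f = 16 − 14 = 2.

6 correct bits and 2 errors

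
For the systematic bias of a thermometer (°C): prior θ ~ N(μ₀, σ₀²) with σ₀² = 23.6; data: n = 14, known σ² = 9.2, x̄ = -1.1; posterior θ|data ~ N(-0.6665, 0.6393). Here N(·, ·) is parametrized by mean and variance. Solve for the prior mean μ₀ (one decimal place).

μ₀ = 14.9

With known observation variance, the Normal–Normal posterior has precision τ_n = τ₀ + n/σ² and mean μ_n = (τ₀μ₀ + (n/σ²)x̄)/τ_n.
Here τ₀ = 1/23.6 = 0.042373 and τ_data = 14/9.2 = 1.521739, so τ_n = 1.564112.
Rearranging for μ₀: μ₀ = (μ_n·τ_n − τ_data·x̄)/τ₀ = (-0.6665·1.564112 − 1.521739·-1.1) / 0.042373 = 0.631432/0.042373 ≈ 14.9.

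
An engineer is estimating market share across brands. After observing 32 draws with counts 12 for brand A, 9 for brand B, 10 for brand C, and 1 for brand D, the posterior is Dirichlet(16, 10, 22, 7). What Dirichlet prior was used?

Dirichlet(4, 1, 12, 6)

For a Dirichlet(α) prior with multinomial counts c, the posterior is Dirichlet(α + c) componentwise.
Subtract each count from the matching posterior parameter: 16−12=4, 10−9=1, 22−10=12, 7−1=6.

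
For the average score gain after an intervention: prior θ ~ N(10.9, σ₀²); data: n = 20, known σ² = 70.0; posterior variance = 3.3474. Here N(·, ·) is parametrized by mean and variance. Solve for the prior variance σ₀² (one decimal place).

Posterior precision equals prior precision plus data precision: 1/σ_n² = 1/σ₀² + n/σ².
So 1/σ₀² = 1/3.3474 − 20/70.0 = 0.298739 − 0.285714 = 0.013025.
Hence σ₀² = 1/0.013025 ≈ 76.8.

σ₀² = 76.8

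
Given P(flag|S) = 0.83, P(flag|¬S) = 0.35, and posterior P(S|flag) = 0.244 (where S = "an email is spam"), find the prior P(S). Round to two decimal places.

Bayes' rule in odds form gives O(S|E) = O(S)·[P(E|S)/P(E|¬S)], hence O(S) = O(S|E)/LR.
Posterior odds = 0.244/(1−0.244) = 0.3228. LR = 0.83/0.35 = 2.3714.
Prior odds = 0.3228/2.3714 = 0.1361, so P(S) = 0.1361/(1+0.1361) ≈ 0.12.

P(S) = 0.12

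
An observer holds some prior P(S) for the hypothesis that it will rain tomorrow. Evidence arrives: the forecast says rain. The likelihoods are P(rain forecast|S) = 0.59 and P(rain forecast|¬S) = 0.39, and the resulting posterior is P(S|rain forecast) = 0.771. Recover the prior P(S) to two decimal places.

Bayes' rule in odds form gives O(S|E) = O(S)·[P(E|S)/P(E|¬S)], hence O(S) = O(S|E)/LR.
Posterior odds = 0.771/(1−0.771) = 3.3668. LR = 0.59/0.39 = 1.5128.
Prior odds = 3.3668/1.5128 = 2.2255, so P(S) = 2.2255/(1+2.2255) ≈ 0.69.

P(S) = 0.69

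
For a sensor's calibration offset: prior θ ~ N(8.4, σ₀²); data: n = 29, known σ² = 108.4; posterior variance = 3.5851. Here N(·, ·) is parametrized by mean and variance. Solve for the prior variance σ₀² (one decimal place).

σ₀² = 87.7

Posterior precision equals prior precision plus data precision: 1/σ_n² = 1/σ₀² + n/σ².
So 1/σ₀² = 1/3.5851 − 29/108.4 = 0.278932 − 0.267528 = 0.011404.
Hence σ₀² = 1/0.011404 ≈ 87.7.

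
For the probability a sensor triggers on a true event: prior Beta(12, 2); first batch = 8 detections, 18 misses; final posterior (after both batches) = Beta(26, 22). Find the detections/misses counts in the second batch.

Sequential conjugate updates are equivalent to a single update on the pooled data, so total successes = posterior α − prior α and total failures = posterior β − prior β.
Total across both batches: 26−12=14 detections, 22−2=20 misses.
Subtract the first batch: 14−8=6 detections and 20−18=2 misses.

6 detections and 2 misses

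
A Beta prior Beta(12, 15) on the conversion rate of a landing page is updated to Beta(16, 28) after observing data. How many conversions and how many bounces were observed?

4 conversions and 13 bounces

Under Beta–binomial conjugacy the posterior parameters are (α+s, β+f).
So s = 16 − 12 = 4 and f = 28 − 15 = 13.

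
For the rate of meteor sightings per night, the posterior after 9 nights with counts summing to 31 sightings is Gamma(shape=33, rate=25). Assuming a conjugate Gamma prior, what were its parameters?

Gamma–Poisson conjugacy: posterior shape = α + Σxᵢ, posterior rate = β + n.
So α = 33 − 31 = 2 and β = 25 − 9 = 16.

Gamma(shape=2, rate=16)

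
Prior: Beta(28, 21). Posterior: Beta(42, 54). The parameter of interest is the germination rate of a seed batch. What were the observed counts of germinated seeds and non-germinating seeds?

14 germinated seeds and 33 non-germinating seeds

Beta is conjugate to the binomial likelihood: posterior = Beta(a+s, b+f).
So s = 42 − 28 = 14 and f = 54 − 21 = 33.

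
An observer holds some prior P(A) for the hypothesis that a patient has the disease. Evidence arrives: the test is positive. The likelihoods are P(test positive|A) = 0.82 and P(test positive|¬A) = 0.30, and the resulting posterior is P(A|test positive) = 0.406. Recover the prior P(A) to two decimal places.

In odds form, posterior odds = prior odds × likelihood ratio, so prior odds = posterior odds ÷ LR.
Posterior odds = 0.406/(1−0.406) = 0.6835. LR = 0.82/0.30 = 2.7333.
Prior odds = 0.6835/2.7333 = 0.2501, so P(A) = 0.2501/(1+0.2501) ≈ 0.20.

P(A) = 0.20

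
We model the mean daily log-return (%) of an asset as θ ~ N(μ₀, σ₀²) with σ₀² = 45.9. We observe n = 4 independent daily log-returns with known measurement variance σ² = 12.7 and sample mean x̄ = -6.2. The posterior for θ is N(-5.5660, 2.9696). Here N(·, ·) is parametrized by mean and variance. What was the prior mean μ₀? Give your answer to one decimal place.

The posterior mean is a precision-weighted average: μ_n = (τ₀μ₀ + τ_data·x̄)/(τ₀+τ_data), with τ₀=1/σ₀² and τ_data=n/σ².
Here τ₀ = 1/45.9 = 0.021786 and τ_data = 4/12.7 = 0.314961, so τ_n = 0.336747.
Rearranging for μ₀: μ₀ = (μ_n·τ_n − τ_data·x̄)/τ₀ = (-5.5660·0.336747 − 0.314961·-6.2) / 0.021786 = 0.078424/0.021786 ≈ 3.6.

μ₀ = 3.6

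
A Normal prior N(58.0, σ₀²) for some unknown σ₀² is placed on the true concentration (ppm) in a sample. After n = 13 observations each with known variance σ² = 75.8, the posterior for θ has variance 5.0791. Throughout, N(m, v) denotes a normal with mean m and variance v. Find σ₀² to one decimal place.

For the Normal–Normal model with known σ², precisions add: τ_n = τ₀ + n/σ².
So 1/σ₀² = 1/5.0791 − 13/75.8 = 0.196885 − 0.171504 = 0.025381.
Hence σ₀² = 1/0.025381 ≈ 39.4.

σ₀² = 39.4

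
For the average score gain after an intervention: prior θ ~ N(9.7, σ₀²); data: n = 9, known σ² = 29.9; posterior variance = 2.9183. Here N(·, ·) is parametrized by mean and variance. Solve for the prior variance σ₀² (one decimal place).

σ₀² = 24.0

For the Normal–Normal model with known σ², precisions add: τ_n = τ₀ + n/σ².
So 1/σ₀² = 1/2.9183 − 9/29.9 = 0.342665 − 0.301003 = 0.041662.
Hence σ₀² = 1/0.041662 ≈ 24.0.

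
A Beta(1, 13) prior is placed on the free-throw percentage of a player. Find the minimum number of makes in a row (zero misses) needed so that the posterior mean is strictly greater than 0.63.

After k makes and 0 misses the posterior is Beta(1+k, 13), with mean (1+k)/(1+13+k).
Set (1+k)/(14+k) > 0.63 and solve: k > (0.63·14 − 1)/(1 − 0.63) = 21.135.
The smallest integer exceeding 21.135 is 22.

k = 22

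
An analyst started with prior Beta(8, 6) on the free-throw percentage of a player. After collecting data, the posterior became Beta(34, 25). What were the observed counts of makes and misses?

26 makes and 19 misses

Under Beta–binomial conjugacy the posterior parameters are (α+s, β+f).
So s = 34 − 8 = 26 and f = 25 − 6 = 19.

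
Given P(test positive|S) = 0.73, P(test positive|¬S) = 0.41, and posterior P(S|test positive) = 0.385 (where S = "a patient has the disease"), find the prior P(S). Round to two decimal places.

In odds form, posterior odds = prior odds × likelihood ratio, so prior odds = posterior odds ÷ LR.
Posterior odds = 0.385/(1−0.385) = 0.6260. LR = 0.73/0.41 = 1.7805.
Prior odds = 0.6260/1.7805 = 0.3516, so P(S) = 0.3516/(1+0.3516) ≈ 0.26.

P(S) = 0.26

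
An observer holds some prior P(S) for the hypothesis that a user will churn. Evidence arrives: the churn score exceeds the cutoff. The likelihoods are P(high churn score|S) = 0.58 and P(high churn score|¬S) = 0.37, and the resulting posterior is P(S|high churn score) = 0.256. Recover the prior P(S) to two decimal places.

P(S) = 0.18

Bayes' rule in odds form gives O(S|E) = O(S)·[P(E|S)/P(E|¬S)], hence O(S) = O(S|E)/LR.
Posterior odds = 0.256/(1−0.256) = 0.3441. LR = 0.58/0.37 = 1.5676.
Prior odds = 0.3441/1.5676 = 0.2195, so P(S) = 0.2195/(1+0.2195) ≈ 0.18.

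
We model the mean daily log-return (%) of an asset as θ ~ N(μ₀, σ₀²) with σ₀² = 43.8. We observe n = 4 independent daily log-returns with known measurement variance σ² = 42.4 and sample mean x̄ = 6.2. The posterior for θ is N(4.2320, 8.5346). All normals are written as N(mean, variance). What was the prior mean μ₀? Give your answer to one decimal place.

The posterior mean is a precision-weighted average: μ_n = (τ₀μ₀ + τ_data·x̄)/(τ₀+τ_data), with τ₀=1/σ₀² and τ_data=n/σ².
Here τ₀ = 1/43.8 = 0.022831 and τ_data = 4/42.4 = 0.094340, so τ_n = 0.117171.
Rearranging for μ₀: μ₀ = (μ_n·τ_n − τ_data·x̄)/τ₀ = (4.2320·0.117171 − 0.094340·6.2) / 0.022831 = -0.089040/0.022831 ≈ -3.9.

μ₀ = -3.9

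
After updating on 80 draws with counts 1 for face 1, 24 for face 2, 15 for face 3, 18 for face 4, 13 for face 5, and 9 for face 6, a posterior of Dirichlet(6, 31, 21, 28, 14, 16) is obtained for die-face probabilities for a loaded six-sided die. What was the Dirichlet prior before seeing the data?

For a Dirichlet(α) prior with multinomial counts c, the posterior is Dirichlet(α + c) componentwise.
Subtract each count from the matching posterior parameter: 6−1=5, 31−24=7, 21−15=6, 28−18=10, 14−13=1, 16−9=7.

Dirichlet(5, 7, 6, 10, 1, 7)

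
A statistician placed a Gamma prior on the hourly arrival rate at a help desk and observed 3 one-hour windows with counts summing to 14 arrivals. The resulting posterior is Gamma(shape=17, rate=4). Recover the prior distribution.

A Gamma(α, β) prior (rate parametrization) on a Poisson rate with n observations summing to S gives posterior Gamma(α+S, β+n).
So α = 17 − 14 = 3 and β = 4 − 3 = 1.

Gamma(shape=3, rate=1)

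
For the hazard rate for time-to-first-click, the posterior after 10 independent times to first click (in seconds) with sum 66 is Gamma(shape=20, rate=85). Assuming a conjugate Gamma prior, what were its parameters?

Gamma(shape=10, rate=19)

Gamma–exponential conjugacy: posterior shape = α + n, posterior rate = β + Σtᵢ.
So α = 20 − 10 = 10 and β = 85 − 66 = 19.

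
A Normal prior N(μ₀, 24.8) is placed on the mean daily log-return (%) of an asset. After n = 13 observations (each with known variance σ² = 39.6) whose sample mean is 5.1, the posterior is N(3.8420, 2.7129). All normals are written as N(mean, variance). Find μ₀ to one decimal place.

μ₀ = -6.4

The posterior mean is a precision-weighted average: μ_n = (τ₀μ₀ + τ_data·x̄)/(τ₀+τ_data), with τ₀=1/σ₀² and τ_data=n/σ².
Here τ₀ = 1/24.8 = 0.040323 and τ_data = 13/39.6 = 0.328283, so τ_n = 0.368606.
Rearranging for μ₀: μ₀ = (μ_n·τ_n − τ_data·x̄)/τ₀ = (3.8420·0.368606 − 0.328283·5.1) / 0.040323 = -0.258059/0.040323 ≈ -6.4.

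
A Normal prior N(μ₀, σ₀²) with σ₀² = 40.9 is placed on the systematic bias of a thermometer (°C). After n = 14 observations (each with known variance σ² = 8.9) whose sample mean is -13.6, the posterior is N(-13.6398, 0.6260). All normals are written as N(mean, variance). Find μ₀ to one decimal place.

The posterior mean is a precision-weighted average: μ_n = (τ₀μ₀ + τ_data·x̄)/(τ₀+τ_data), with τ₀=1/σ₀² and τ_data=n/σ².
Here τ₀ = 1/40.9 = 0.024450 and τ_data = 14/8.9 = 1.573034, so τ_n = 1.597484.
Rearranging for μ₀: μ₀ = (μ_n·τ_n − τ_data·x̄)/τ₀ = (-13.6398·1.597484 − 1.573034·-13.6) / 0.024450 = -0.396100/0.024450 ≈ -16.2.

μ₀ = -16.2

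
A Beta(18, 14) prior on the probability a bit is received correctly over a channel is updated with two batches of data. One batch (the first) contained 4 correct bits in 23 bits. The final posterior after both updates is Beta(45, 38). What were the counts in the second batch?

23 correct bits and 5 errors

Because Beta–binomial updating is additive in the counts, the combined data contributed (α_post−α_prior, β_post−β_prior) successes and failures.
Total across both batches: 45−18=27 correct bits, 38−14=24 errors.
Subtract the first batch: 27−4=23 correct bits and 24−19=5 errors.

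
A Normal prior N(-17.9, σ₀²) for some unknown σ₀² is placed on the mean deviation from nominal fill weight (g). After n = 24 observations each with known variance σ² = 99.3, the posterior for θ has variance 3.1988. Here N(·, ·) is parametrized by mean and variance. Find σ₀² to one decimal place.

σ₀² = 14.1

Posterior precision equals prior precision plus data precision: 1/σ_n² = 1/σ₀² + n/σ².
So 1/σ₀² = 1/3.1988 − 24/99.3 = 0.312617 − 0.241692 = 0.070925.
Hence σ₀² = 1/0.070925 ≈ 14.1.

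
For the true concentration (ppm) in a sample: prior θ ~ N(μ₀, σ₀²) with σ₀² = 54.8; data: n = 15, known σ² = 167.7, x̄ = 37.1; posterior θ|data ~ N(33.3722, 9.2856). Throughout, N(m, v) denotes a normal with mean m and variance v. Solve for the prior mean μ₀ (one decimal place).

With known observation variance, the Normal–Normal posterior has precision τ_n = τ₀ + n/σ² and mean μ_n = (τ₀μ₀ + (n/σ²)x̄)/τ_n.
Here τ₀ = 1/54.8 = 0.018248 and τ_data = 15/167.7 = 0.089445, so τ_n = 0.107693.
Rearranging for μ₀: μ₀ = (μ_n·τ_n − τ_data·x̄)/τ₀ = (33.3722·0.107693 − 0.089445·37.1) / 0.018248 = 0.275543/0.018248 ≈ 15.1.

μ₀ = 15.1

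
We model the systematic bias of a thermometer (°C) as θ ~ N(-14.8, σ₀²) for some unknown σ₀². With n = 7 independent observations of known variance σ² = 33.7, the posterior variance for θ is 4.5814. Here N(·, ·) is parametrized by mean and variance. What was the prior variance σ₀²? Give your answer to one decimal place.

Posterior precision equals prior precision plus data precision: 1/σ_n² = 1/σ₀² + n/σ².
So 1/σ₀² = 1/4.5814 − 7/33.7 = 0.218274 − 0.207715 = 0.010559.
Hence σ₀² = 1/0.010559 ≈ 94.7.

σ₀² = 94.7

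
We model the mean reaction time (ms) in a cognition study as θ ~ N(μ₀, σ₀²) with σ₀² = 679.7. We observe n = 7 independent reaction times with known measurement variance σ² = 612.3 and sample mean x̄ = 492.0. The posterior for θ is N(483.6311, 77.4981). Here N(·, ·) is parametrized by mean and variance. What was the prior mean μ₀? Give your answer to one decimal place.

μ₀ = 418.6

With known observation variance, the Normal–Normal posterior has precision τ_n = τ₀ + n/σ² and mean μ_n = (τ₀μ₀ + (n/σ²)x̄)/τ_n.
Here τ₀ = 1/679.7 = 0.001471 and τ_data = 7/612.3 = 0.011432, so τ_n = 0.012903.
Rearranging for μ₀: μ₀ = (μ_n·τ_n − τ_data·x̄)/τ₀ = (483.6311·0.012903 − 0.011432·492.0) / 0.001471 = 0.615748/0.001471 ≈ 418.6.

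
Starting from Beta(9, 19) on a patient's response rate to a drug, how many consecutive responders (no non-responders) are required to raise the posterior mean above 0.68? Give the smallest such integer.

After k responders and 0 non-responders the posterior is Beta(9+k, 19), with mean (9+k)/(9+19+k).
Set (9+k)/(28+k) > 0.68 and solve: k > (0.68·28 − 9)/(1 − 0.68) = 31.375.
The smallest integer exceeding 31.375 is 32.

k = 32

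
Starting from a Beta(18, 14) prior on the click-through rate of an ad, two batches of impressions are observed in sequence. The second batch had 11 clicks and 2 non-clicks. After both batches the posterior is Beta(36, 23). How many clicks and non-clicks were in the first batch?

Because Beta–binomial updating is additive in the counts, the combined data contributed (α_post−α_prior, β_post−β_prior) successes and failures.
Total across both batches: 36−18=18 clicks, 23−14=9 non-clicks.
Subtract the second batch: 18−11=7 clicks and 9−2=7 non-clicks.

7 clicks and 7 non-clicks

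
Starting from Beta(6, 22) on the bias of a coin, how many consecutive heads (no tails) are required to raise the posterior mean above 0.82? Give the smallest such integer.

k = 95

After k heads and 0 tails the posterior is Beta(6+k, 22), with mean (6+k)/(6+22+k).
Set (6+k)/(28+k) > 0.82 and solve: k > (0.82·28 − 6)/(1 − 0.82) = 94.222.
The smallest integer exceeding 94.222 is 95.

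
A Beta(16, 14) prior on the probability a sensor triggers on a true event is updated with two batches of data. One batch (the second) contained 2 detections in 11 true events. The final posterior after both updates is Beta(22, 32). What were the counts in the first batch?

4 detections and 9 misses

Because Beta–binomial updating is additive in the counts, the combined data contributed (α_post−α_prior, β_post−β_prior) successes and failures.
Total across both batches: 22−16=6 detections, 32−14=18 misses.
Subtract the second batch: 6−2=4 detections and 18−9=9 misses.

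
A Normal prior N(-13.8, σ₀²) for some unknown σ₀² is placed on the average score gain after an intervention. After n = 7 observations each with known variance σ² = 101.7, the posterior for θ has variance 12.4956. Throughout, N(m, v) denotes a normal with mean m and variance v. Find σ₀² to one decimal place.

For the Normal–Normal model with known σ², precisions add: τ_n = τ₀ + n/σ².
So 1/σ₀² = 1/12.4956 − 7/101.7 = 0.080028 − 0.068830 = 0.011198.
Hence σ₀² = 1/0.011198 ≈ 89.3.

σ₀² = 89.3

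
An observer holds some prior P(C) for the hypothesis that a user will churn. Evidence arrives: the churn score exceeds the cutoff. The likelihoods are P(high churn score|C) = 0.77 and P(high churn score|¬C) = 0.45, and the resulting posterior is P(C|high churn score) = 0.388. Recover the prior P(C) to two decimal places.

P(C) = 0.27

In odds form, posterior odds = prior odds × likelihood ratio, so prior odds = posterior odds ÷ LR.
Posterior odds = 0.388/(1−0.388) = 0.6340. LR = 0.77/0.45 = 1.7111.
Prior odds = 0.6340/1.7111 = 0.3705, so P(C) = 0.3705/(1+0.3705) ≈ 0.27.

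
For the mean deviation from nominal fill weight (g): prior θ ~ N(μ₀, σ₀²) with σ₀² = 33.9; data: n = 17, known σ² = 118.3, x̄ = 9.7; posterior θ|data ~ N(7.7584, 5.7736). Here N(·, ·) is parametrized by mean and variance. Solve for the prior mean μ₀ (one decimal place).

With known observation variance, the Normal–Normal posterior has precision τ_n = τ₀ + n/σ² and mean μ_n = (τ₀μ₀ + (n/σ²)x̄)/τ_n.
Here τ₀ = 1/33.9 = 0.029499 and τ_data = 17/118.3 = 0.143702, so τ_n = 0.173201.
Rearranging for μ₀: μ₀ = (μ_n·τ_n − τ_data·x̄)/τ₀ = (7.7584·0.173201 − 0.143702·9.7) / 0.029499 = -0.050147/0.029499 ≈ -1.7.

μ₀ = -1.7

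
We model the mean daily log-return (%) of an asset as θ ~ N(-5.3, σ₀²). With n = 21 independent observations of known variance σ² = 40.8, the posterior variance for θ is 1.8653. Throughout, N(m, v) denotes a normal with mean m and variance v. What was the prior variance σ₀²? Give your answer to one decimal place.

For the Normal–Normal model with known σ², precisions add: τ_n = τ₀ + n/σ².
So 1/σ₀² = 1/1.8653 − 21/40.8 = 0.536107 − 0.514706 = 0.021401.
Hence σ₀² = 1/0.021401 ≈ 46.7.

σ₀² = 46.7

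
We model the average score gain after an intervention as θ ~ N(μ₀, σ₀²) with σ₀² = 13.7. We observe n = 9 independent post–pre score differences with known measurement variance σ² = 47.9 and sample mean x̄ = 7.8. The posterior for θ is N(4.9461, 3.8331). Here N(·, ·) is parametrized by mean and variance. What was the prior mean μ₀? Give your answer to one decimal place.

μ₀ = -2.4

The posterior mean is a precision-weighted average: μ_n = (τ₀μ₀ + τ_data·x̄)/(τ₀+τ_data), with τ₀=1/σ₀² and τ_data=n/σ².
Here τ₀ = 1/13.7 = 0.072993 and τ_data = 9/47.9 = 0.187891, so τ_n = 0.260884.
Rearranging for μ₀: μ₀ = (μ_n·τ_n − τ_data·x̄)/τ₀ = (4.9461·0.260884 − 0.187891·7.8) / 0.072993 = -0.175191/0.072993 ≈ -2.4.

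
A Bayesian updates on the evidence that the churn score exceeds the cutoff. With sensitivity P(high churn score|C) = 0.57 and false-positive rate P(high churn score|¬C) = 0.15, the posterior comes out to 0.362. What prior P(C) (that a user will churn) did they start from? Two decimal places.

In odds form, posterior odds = prior odds × likelihood ratio, so prior odds = posterior odds ÷ LR.
Posterior odds = 0.362/(1−0.362) = 0.5674. LR = 0.57/0.15 = 3.8000.
Prior odds = 0.5674/3.8000 = 0.1493, so P(C) = 0.1493/(1+0.1493) ≈ 0.13.

P(C) = 0.13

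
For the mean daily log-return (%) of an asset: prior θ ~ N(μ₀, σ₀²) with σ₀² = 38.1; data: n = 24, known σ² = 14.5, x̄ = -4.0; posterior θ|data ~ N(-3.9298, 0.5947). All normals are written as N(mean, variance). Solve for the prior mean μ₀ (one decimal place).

The posterior mean is a precision-weighted average: μ_n = (τ₀μ₀ + τ_data·x̄)/(τ₀+τ_data), with τ₀=1/σ₀² and τ_data=n/σ².
Here τ₀ = 1/38.1 = 0.026247 and τ_data = 24/14.5 = 1.655172, so τ_n = 1.681419.
Rearranging for μ₀: μ₀ = (μ_n·τ_n − τ_data·x̄)/τ₀ = (-3.9298·1.681419 − 1.655172·-4.0) / 0.026247 = 0.013048/0.026247 ≈ 0.5.

μ₀ = 0.5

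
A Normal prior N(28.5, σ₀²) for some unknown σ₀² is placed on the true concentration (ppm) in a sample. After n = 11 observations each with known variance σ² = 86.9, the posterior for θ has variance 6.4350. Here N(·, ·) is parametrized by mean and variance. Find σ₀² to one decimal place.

σ₀² = 34.7

Posterior precision equals prior precision plus data precision: 1/σ_n² = 1/σ₀² + n/σ².
So 1/σ₀² = 1/6.4350 − 11/86.9 = 0.155400 − 0.126582 = 0.028818.
Hence σ₀² = 1/0.028818 ≈ 34.7.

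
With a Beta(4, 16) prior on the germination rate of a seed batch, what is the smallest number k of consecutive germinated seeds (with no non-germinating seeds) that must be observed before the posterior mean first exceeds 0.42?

k = 8

After k germinated seeds and 0 non-germinating seeds the posterior is Beta(4+k, 16), with mean (4+k)/(4+16+k).
Set (4+k)/(20+k) > 0.42 and solve: k > (0.42·20 − 4)/(1 − 0.42) = 7.586.
The smallest integer exceeding 7.586 is 8.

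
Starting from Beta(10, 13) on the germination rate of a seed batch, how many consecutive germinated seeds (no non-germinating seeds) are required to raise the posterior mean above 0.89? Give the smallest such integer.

After k germinated seeds and 0 non-germinating seeds the posterior is Beta(10+k, 13), with mean (10+k)/(10+13+k).
Set (10+k)/(23+k) > 0.89 and solve: k > (0.89·23 − 10)/(1 − 0.89) = 95.182.
The smallest integer exceeding 95.182 is 96, and checking k=96: (106)/(119) = 0.8908 > 0.89.

k = 96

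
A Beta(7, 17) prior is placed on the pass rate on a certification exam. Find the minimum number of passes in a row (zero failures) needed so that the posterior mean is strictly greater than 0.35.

After k passes and 0 failures the posterior is Beta(7+k, 17), with mean (7+k)/(7+17+k).
Set (7+k)/(24+k) > 0.35 and solve: k > (0.35·24 − 7)/(1 − 0.35) = 2.154.
The smallest integer exceeding 2.154 is 3.

k = 3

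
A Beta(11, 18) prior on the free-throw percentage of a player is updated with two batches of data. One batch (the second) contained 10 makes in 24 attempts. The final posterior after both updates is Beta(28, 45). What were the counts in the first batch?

7 makes and 13 misses

Because Beta–binomial updating is additive in the counts, the combined data contributed (α_post−α_prior, β_post−β_prior) successes and failures.
Total across both batches: 28−11=17 makes, 45−18=27 misses.
Subtract the second batch: 17−10=7 makes and 27−14=13 misses.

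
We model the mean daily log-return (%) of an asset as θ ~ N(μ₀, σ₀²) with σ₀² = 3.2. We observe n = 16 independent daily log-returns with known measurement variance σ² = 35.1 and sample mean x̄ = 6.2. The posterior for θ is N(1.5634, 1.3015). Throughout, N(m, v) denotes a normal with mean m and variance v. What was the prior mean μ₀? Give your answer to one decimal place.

μ₀ = -5.2

The posterior mean is a precision-weighted average: μ_n = (τ₀μ₀ + τ_data·x̄)/(τ₀+τ_data), with τ₀=1/σ₀² and τ_data=n/σ².
Here τ₀ = 1/3.2 = 0.312500 and τ_data = 16/35.1 = 0.455840, so τ_n = 0.768340.
Rearranging for μ₀: μ₀ = (μ_n·τ_n − τ_data·x̄)/τ₀ = (1.5634·0.768340 − 0.455840·6.2) / 0.312500 = -1.624985/0.312500 ≈ -5.2.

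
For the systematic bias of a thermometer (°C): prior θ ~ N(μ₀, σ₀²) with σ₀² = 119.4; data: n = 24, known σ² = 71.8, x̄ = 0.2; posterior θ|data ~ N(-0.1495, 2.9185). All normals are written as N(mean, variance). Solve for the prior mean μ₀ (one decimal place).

μ₀ = -14.1

With known observation variance, the Normal–Normal posterior has precision τ_n = τ₀ + n/σ² and mean μ_n = (τ₀μ₀ + (n/σ²)x̄)/τ_n.
Here τ₀ = 1/119.4 = 0.008375 and τ_data = 24/71.8 = 0.334262, so τ_n = 0.342637.
Rearranging for μ₀: μ₀ = (μ_n·τ_n − τ_data·x̄)/τ₀ = (-0.1495·0.342637 − 0.334262·0.2) / 0.008375 = -0.118077/0.008375 ≈ -14.1.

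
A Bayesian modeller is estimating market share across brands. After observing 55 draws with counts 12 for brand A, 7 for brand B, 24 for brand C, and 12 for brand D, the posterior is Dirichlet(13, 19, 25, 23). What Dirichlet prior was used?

For a Dirichlet(α) prior with multinomial counts c, the posterior is Dirichlet(α + c) componentwise.
Subtract each count from the matching posterior parameter: 13−12=1, 19−7=12, 25−24=1, 23−12=11.

Dirichlet(1, 12, 1, 11)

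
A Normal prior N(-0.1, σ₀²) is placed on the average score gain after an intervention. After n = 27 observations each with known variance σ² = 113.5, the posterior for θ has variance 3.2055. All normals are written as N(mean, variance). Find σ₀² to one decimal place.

Posterior precision equals prior precision plus data precision: 1/σ_n² = 1/σ₀² + n/σ².
So 1/σ₀² = 1/3.2055 − 27/113.5 = 0.311964 − 0.237885 = 0.074079.
Hence σ₀² = 1/0.074079 ≈ 13.5.

σ₀² = 13.5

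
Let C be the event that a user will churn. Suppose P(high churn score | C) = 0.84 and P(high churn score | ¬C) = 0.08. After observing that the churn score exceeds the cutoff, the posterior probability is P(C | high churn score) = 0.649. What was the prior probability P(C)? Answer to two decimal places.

In odds form, posterior odds = prior odds × likelihood ratio, so prior odds = posterior odds ÷ LR.
Posterior odds = 0.649/(1−0.649) = 1.8490. LR = 0.84/0.08 = 10.5000.
Prior odds = 1.8490/10.5000 = 0.1761, so P(C) = 0.1761/(1+0.1761) ≈ 0.15.

P(C) = 0.15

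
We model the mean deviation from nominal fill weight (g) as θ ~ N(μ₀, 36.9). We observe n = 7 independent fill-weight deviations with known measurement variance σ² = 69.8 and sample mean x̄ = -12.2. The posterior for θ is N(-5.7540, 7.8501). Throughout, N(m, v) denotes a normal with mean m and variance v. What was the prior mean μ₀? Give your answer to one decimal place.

With known observation variance, the Normal–Normal posterior has precision τ_n = τ₀ + n/σ² and mean μ_n = (τ₀μ₀ + (n/σ²)x̄)/τ_n.
Here τ₀ = 1/36.9 = 0.027100 and τ_data = 7/69.8 = 0.100287, so τ_n = 0.127387.
Rearranging for μ₀: μ₀ = (μ_n·τ_n − τ_data·x̄)/τ₀ = (-5.7540·0.127387 − 0.100287·-12.2) / 0.027100 = 0.490517/0.027100 ≈ 18.1.

μ₀ = 18.1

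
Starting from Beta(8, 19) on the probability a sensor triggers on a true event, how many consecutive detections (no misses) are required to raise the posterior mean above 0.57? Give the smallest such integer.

After k detections and 0 misses the posterior is Beta(8+k, 19), with mean (8+k)/(8+19+k).
Set (8+k)/(27+k) > 0.57 and solve: k > (0.57·27 − 8)/(1 − 0.57) = 17.186.
The smallest integer exceeding 17.186 is 18, and checking k=18: (26)/(45) = 0.5778 > 0.57.

k = 18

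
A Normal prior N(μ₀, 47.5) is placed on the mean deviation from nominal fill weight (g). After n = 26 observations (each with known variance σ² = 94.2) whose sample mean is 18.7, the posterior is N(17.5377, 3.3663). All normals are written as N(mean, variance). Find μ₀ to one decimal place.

With known observation variance, the Normal–Normal posterior has precision τ_n = τ₀ + n/σ² and mean μ_n = (τ₀μ₀ + (n/σ²)x̄)/τ_n.
Here τ₀ = 1/47.5 = 0.021053 and τ_data = 26/94.2 = 0.276008, so τ_n = 0.297061.
Rearranging for μ₀: μ₀ = (μ_n·τ_n − τ_data·x̄)/τ₀ = (17.5377·0.297061 − 0.276008·18.7) / 0.021053 = 0.048417/0.021053 ≈ 2.3.

μ₀ = 2.3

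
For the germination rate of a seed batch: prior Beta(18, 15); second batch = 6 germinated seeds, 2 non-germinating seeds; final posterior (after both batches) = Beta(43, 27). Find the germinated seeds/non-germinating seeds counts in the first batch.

Because Beta–binomial updating is additive in the counts, the combined data contributed (α_post−α_prior, β_post−β_prior) successes and failures.
Total across both batches: 43−18=25 germinated seeds, 27−15=12 non-germinating seeds.
Subtract the second batch: 25−6=19 germinated seeds and 12−2=10 non-germinating seeds.

19 germinated seeds and 10 non-germinating seeds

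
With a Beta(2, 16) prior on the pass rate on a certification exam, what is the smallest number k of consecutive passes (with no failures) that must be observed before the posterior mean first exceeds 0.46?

After k passes and 0 failures the posterior is Beta(2+k, 16), with mean (2+k)/(2+16+k).
Set (2+k)/(18+k) > 0.46 and solve: k > (0.46·18 − 2)/(1 − 0.46) = 11.630.
The smallest integer exceeding 11.630 is 12.

k = 12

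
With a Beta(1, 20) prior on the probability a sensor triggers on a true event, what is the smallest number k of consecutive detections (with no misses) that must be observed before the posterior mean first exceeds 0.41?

k = 13

After k detections and 0 misses the posterior is Beta(1+k, 20), with mean (1+k)/(1+20+k).
Set (1+k)/(21+k) > 0.41 and solve: k > (0.41·21 − 1)/(1 − 0.41) = 12.898.
The smallest integer exceeding 12.898 is 13, and checking k=13: (14)/(34) = 0.4118 > 0.41.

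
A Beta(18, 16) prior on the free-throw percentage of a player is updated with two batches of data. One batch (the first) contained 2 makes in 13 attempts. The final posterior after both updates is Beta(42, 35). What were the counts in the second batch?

Because Beta–binomial updating is additive in the counts, the combined data contributed (α_post−α_prior, β_post−β_prior) successes and failures.
Total across both batches: 42−18=24 makes, 35−16=19 misses.
Subtract the first batch: 24−2=22 makes and 19−11=8 misses.

22 makes and 8 misses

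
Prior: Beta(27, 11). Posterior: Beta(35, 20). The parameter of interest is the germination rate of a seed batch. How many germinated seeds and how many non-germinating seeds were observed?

A Beta(α, β) prior with s successes and f failures in binomial data gives a Beta(α+s, β+f) posterior.
So s = 35 − 27 = 8 and f = 20 − 11 = 9.

8 germinated seeds and 9 non-germinating seeds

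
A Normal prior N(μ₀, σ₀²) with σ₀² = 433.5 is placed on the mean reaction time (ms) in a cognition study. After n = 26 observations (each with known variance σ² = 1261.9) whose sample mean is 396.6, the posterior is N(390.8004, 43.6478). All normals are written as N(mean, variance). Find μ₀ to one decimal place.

μ₀ = 339.0

With known observation variance, the Normal–Normal posterior has precision τ_n = τ₀ + n/σ² and mean μ_n = (τ₀μ₀ + (n/σ²)x̄)/τ_n.
Here τ₀ = 1/433.5 = 0.002307 and τ_data = 26/1261.9 = 0.020604, so τ_n = 0.022911.
Rearranging for μ₀: μ₀ = (μ_n·τ_n − τ_data·x̄)/τ₀ = (390.8004·0.022911 − 0.020604·396.6) / 0.002307 = 0.782082/0.002307 ≈ 339.0.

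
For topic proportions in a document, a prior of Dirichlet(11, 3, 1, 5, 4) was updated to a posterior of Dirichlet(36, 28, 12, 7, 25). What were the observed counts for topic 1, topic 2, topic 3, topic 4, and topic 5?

counts (25, 25, 11, 2, 21)

For a Dirichlet(α) prior with multinomial counts c, the posterior is Dirichlet(α + c) componentwise.
Counts are posterior − prior componentwise: 36−11=25, 28−3=25, 12−1=11, 7−5=2, 25−4=21.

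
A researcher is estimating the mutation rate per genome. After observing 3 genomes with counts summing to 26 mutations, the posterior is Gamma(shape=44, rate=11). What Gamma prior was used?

Gamma(shape=18, rate=8)

A Gamma(α, β) prior (rate parametrization) on a Poisson rate with n observations summing to S gives posterior Gamma(α+S, β+n).
So α = 44 − 26 = 18 and β = 11 − 3 = 8.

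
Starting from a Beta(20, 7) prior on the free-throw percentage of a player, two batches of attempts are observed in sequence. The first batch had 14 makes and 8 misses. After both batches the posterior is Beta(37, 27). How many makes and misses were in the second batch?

Because Beta–binomial updating is additive in the counts, the combined data contributed (α_post−α_prior, β_post−β_prior) successes and failures.
Total across both batches: 37−20=17 makes, 27−7=20 misses.
Subtract the first batch: 17−14=3 makes and 20−8=12 misses.

3 makes and 12 misses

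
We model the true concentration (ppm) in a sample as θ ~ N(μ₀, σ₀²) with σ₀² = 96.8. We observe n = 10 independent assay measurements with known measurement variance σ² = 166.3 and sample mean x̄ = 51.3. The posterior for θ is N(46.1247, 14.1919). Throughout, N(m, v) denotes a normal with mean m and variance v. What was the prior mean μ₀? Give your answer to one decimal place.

μ₀ = 16.0

The posterior mean is a precision-weighted average: μ_n = (τ₀μ₀ + τ_data·x̄)/(τ₀+τ_data), with τ₀=1/σ₀² and τ_data=n/σ².
Here τ₀ = 1/96.8 = 0.010331 and τ_data = 10/166.3 = 0.060132, so τ_n = 0.070463.
Rearranging for μ₀: μ₀ = (μ_n·τ_n − τ_data·x̄)/τ₀ = (46.1247·0.070463 − 0.060132·51.3) / 0.010331 = 0.165313/0.010331 ≈ 16.0.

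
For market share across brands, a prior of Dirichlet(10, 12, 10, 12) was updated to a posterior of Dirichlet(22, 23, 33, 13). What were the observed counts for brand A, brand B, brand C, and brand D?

For a Dirichlet(α) prior with multinomial counts c, the posterior is Dirichlet(α + c) componentwise.
Counts are posterior − prior componentwise: 22−10=12, 23−12=11, 33−10=23, 13−12=1.

counts (12, 11, 23, 1)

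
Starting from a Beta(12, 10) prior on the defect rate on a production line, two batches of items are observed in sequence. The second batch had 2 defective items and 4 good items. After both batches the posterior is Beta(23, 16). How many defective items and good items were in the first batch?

Because Beta–binomial updating is additive in the counts, the combined data contributed (α_post−α_prior, β_post−β_prior) successes and failures.
Total across both batches: 23−12=11 defective items, 16−10=6 good items.
Subtract the second batch: 11−2=9 defective items and 6−4=2 good items.

9 defective items and 2 good items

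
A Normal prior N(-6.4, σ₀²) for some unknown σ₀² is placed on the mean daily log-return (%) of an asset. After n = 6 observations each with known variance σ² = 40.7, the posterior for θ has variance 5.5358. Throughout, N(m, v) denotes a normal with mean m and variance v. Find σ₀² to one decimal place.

Posterior precision equals prior precision plus data precision: 1/σ_n² = 1/σ₀² + n/σ².
So 1/σ₀² = 1/5.5358 − 6/40.7 = 0.180642 − 0.147420 = 0.033222.
Hence σ₀² = 1/0.033222 ≈ 30.1.

σ₀² = 30.1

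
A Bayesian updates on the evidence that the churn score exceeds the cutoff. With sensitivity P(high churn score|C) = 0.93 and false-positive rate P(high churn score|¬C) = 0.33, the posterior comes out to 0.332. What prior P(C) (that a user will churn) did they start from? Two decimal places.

P(C) = 0.15

Bayes' rule in odds form gives O(C|E) = O(C)·[P(E|C)/P(E|¬C)], hence O(C) = O(C|E)/LR.
Posterior odds = 0.332/(1−0.332) = 0.4970. LR = 0.93/0.33 = 2.8182.
Prior odds = 0.4970/2.8182 = 0.1764, so P(C) = 0.1764/(1+0.1764) ≈ 0.15.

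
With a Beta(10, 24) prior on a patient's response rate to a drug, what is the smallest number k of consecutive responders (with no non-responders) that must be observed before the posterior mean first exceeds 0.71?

After k responders and 0 non-responders the posterior is Beta(10+k, 24), with mean (10+k)/(10+24+k).
Set (10+k)/(34+k) > 0.71 and solve: k > (0.71·34 − 10)/(1 − 0.71) = 48.759.
The smallest integer exceeding 48.759 is 49.

k = 49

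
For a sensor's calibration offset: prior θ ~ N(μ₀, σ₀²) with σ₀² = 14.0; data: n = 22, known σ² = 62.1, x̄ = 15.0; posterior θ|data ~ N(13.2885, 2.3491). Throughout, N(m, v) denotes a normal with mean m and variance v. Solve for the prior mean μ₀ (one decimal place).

With known observation variance, the Normal–Normal posterior has precision τ_n = τ₀ + n/σ² and mean μ_n = (τ₀μ₀ + (n/σ²)x̄)/τ_n.
Here τ₀ = 1/14.0 = 0.071429 and τ_data = 22/62.1 = 0.354267, so τ_n = 0.425696.
Rearranging for μ₀: μ₀ = (μ_n·τ_n − τ_data·x̄)/τ₀ = (13.2885·0.425696 − 0.354267·15.0) / 0.071429 = 0.342856/0.071429 ≈ 4.8.

μ₀ = 4.8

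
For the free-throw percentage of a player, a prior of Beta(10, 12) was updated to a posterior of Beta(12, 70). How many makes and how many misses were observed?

2 makes and 58 misses

Under Beta–binomial conjugacy the posterior parameters are (α+s, β+f).
So s = 12 − 10 = 2 and f = 70 − 12 = 58.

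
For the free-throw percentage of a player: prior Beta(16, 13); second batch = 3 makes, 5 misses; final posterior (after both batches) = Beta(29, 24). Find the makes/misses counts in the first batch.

10 makes and 6 misses

Sequential conjugate updates are equivalent to a single update on the pooled data, so total successes = posterior α − prior α and total failures = posterior β − prior β.
Total across both batches: 29−16=13 makes, 24−13=11 misses.
Subtract the second batch: 13−3=10 makes and 11−5=6 misses.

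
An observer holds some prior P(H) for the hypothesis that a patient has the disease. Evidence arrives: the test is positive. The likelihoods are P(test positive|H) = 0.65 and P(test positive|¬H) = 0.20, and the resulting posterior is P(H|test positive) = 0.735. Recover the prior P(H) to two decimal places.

P(H) = 0.46

In odds form, posterior odds = prior odds × likelihood ratio, so prior odds = posterior odds ÷ LR.
Posterior odds = 0.735/(1−0.735) = 2.7736. LR = 0.65/0.20 = 3.2500.
Prior odds = 2.7736/3.2500 = 0.8534, so P(H) = 0.8534/(1+0.8534) ≈ 0.46.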